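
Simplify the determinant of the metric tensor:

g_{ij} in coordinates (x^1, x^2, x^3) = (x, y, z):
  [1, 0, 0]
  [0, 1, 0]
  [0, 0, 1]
Diagonal metric: det(g) = g_{11}·g_{22}·g_{33}
= (1)·(1)·(1)
det(g) = 1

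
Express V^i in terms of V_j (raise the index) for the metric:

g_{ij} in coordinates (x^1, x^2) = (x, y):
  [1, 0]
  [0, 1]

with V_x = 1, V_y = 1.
Inverse metric (diagonal): g^{xx} = 1, g^{yy} = 1
V^i = g^{ij} V_j:
V^x = (1)(1) + (0)(1) = 1
V^y = (0)(1) + (1)(1) = 1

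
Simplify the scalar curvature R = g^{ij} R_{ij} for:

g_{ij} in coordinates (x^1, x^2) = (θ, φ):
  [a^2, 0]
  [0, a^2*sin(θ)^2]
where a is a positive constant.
Non-zero Christoffel symbols (Γ^k_{ij} = Γ^k_{ji}):
Γ^θ_{φ φ} = -sin(2*θ)/2
Γ^φ_{θ φ} = 1/tan(θ)
Ricci tensor (R_{ij} = R^k_{ikj}): R_{θθ} = 1, R_{θφ} = 0, R_{φφ} = sin(θ)^2
Inverse metric: g^{θθ} = 1/a^2, g^{φφ} = 1/(a^2*sin(θ)^2)
R = g^{ij} R_{ij} = (1/a^2)(1) + (1/(a^2*sin(θ)^2))(sin(θ)^2) = 2/a^2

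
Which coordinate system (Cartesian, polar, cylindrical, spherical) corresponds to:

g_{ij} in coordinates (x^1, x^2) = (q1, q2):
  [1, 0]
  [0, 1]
All components are constant and the metric is the identity, i.e. orthonormal rectilinear coordinates.
Cartesian (2D) coordinates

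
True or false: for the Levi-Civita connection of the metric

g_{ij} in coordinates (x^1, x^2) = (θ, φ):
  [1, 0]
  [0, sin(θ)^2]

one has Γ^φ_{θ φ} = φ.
Γ^φ_{θ φ} = (1/2) g^{φφ} (∂_θ g_{φφ} + ∂_φ g_{φθ} - ∂_φ g_{θφ}) = (1/2)(1/sin(θ)^2)((sin(2*θ)) + (0) - (0)) = 1/tan(θ)
This differs from the proposed value φ.
False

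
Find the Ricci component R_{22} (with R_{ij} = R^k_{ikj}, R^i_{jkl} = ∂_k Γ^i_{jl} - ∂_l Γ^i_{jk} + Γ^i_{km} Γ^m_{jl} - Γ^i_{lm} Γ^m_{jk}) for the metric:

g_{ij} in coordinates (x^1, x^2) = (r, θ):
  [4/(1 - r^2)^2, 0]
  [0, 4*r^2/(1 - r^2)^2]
Non-zero Christoffel symbols (Γ^k_{ij} = Γ^k_{ji}):
Γ^r_{r r} = 2*r/(1 - r^2)
Γ^r_{θ θ} = (r^3 + r)/(r^2 - 1)
Γ^θ_{r θ} = (-r^2 - 1)/(r^3 - r)
R^r_{θ r θ} = ∂_r Γ^r_{θ θ} - ∂_θ Γ^r_{θ r} + Γ^r_{r m} Γ^m_{θ θ} - Γ^r_{θ m} Γ^m_{θ r}
  = ((r^4 - 4*r^2 - 1)/(r^2 - 1)^2) - (0) + (-2*r^2*(r^2 + 1)/(r^2 - 1)^2) - (-(r^2 + 1)^2/(r^2 - 1)^2) = -4*r^2/(r^2 - 1)^2
R^θ_{θ θ θ} = 0 (a repeated index in an antisymmetric pair)
R_{θθ} = R^r_{θ r θ} + R^θ_{θ θ θ} = (-4*r^2/(r^2 - 1)^2) + (0) = -4*r^2/(r^2 - 1)^2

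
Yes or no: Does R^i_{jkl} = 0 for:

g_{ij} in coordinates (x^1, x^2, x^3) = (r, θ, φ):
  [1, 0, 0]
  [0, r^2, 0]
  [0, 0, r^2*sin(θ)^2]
Non-zero Christoffel symbols:
Γ^r_{θ θ} = -r
Γ^r_{φ φ} = -r*sin(θ)^2
Γ^θ_{r θ} = 1/r
Γ^θ_{φ φ} = -sin(2*θ)/2
Γ^φ_{r φ} = 1/r
Γ^φ_{θ φ} = 1/tan(θ)
Ricci tensor: R_{rr} = 0, R_{rθ} = 0, R_{rφ} = 0, R_{θθ} = 0, R_{θφ} = 0, R_{φφ} = 0
All R_{ij} vanish; in 3 dimensions the Riemann tensor is fully determined by the Ricci tensor, so R^i_{jkl} = 0: the metric is flat (curvilinear coordinates on flat space).
Yes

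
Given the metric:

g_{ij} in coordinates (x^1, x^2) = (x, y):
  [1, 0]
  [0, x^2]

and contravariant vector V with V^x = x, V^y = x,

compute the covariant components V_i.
V_i = g_{ij} V^j:
V_x = (1)(x) + (0)(x) = x
V_y = (0)(x) + (x^2)(x) = x^3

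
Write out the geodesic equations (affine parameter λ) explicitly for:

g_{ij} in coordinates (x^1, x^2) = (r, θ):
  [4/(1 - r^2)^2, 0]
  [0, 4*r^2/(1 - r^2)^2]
Geodesic equation: d^2x^k/dλ^2 + Γ^k_{ij} (dx^i/dλ)(dx^j/dλ) = 0.
Non-zero Christoffel symbols:
Γ^r_{r r} = 2*r/(1 - r^2)
Γ^r_{θ θ} = (r^3 + r)/(r^2 - 1)
Γ^θ_{r θ} = (-r^2 - 1)/(r^3 - r)
Substituting (the symmetric pair Γ^k_{ij}, Γ^k_{ji} combines into a factor 2):
d^2r/dλ^2 + (2*r/(1 - r^2)) (dr/dλ)^2 + ((r^3 + r)/(r^2 - 1)) (dθ/dλ)^2 = 0
d^2θ/dλ^2 + ((-2*r^2 - 2)/(r^3 - r)) (dr/dλ)(dθ/dλ) = 0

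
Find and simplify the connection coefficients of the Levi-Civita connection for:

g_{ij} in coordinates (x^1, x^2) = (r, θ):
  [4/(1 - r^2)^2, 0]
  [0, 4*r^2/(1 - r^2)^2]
Using Γ^k_{ij} = (1/2) g^{km} (∂_i g_{mj} + ∂_j g_{mi} - ∂_m g_{ij}); the metric is diagonal, so only the m = k term contributes.
Non-zero symbols (using the symmetry Γ^k_{ij} = Γ^k_{ji}):
Γ^r_{r r} = (1/2) g^{rr} (∂_r g_{rr} + ∂_r g_{rr} - ∂_r g_{rr}) = (1/2)((1 - r^2)^2/4)((16*r/(1 - r^2)^3) + (16*r/(1 - r^2)^3) - (16*r/(1 - r^2)^3)) = 2*r/(1 - r^2)
Γ^r_{θ θ} = (1/2) g^{rr} (∂_θ g_{rθ} + ∂_θ g_{rθ} - ∂_r g_{θθ}) = (1/2)((1 - r^2)^2/4)((0) + (0) - (-8*(r^3 + r)/(r^2 - 1)^3)) = (r^3 + r)/(r^2 - 1)
Γ^θ_{r θ} = (1/2) g^{θθ} (∂_r g_{θθ} + ∂_θ g_{θr} - ∂_θ g_{rθ}) = (1/2)((1 - r^2)^2/(4*r^2))((-8*(r^3 + r)/(r^2 - 1)^3) + (0) - (0)) = (-r^2 - 1)/(r^3 - r)
All other Christoffel symbols are zero.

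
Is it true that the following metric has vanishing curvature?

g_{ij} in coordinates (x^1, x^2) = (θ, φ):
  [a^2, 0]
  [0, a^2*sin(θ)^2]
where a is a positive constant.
Non-zero Christoffel symbols:
Γ^θ_{φ φ} = -sin(2*θ)/2
Γ^φ_{θ φ} = 1/tan(θ)
Ricci tensor: R_{θθ} = 1, R_{θφ} = 0, R_{φφ} = sin(θ)^2
The Ricci tensor is non-zero, so the Riemann tensor is non-zero: not flat.
No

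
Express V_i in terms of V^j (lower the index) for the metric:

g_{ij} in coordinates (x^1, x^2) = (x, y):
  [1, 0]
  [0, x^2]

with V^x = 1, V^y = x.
V_i = g_{ij} V^j:
V_x = (1)(1) + (0)(x) = 1
V_y = (0)(1) + (x^2)(x) = x^3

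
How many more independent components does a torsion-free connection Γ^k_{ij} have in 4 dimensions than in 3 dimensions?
Independent components in n dimensions: n × n(n+1)/2 = n^2(n+1)/2.
4D: 4 × 10 = 40
3D: 3 × 6 = 18
Difference = 40 - 18 = 22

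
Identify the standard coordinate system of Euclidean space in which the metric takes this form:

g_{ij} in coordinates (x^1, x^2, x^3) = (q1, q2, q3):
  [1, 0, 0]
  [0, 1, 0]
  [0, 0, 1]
All components are constant and the metric is the identity, i.e. orthonormal rectilinear coordinates.
Cartesian (3D) coordinates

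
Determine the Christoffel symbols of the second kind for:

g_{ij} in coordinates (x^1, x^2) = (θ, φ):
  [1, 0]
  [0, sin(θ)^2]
Using Γ^k_{ij} = (1/2) g^{km} (∂_i g_{mj} + ∂_j g_{mi} - ∂_m g_{ij}); the metric is diagonal, so only the m = k term contributes.
Non-zero symbols (using the symmetry Γ^k_{ij} = Γ^k_{ji}):
Γ^θ_{φ φ} = (1/2) g^{θθ} (∂_φ g_{θφ} + ∂_φ g_{θφ} - ∂_θ g_{φφ}) = (1/2)(1)((0) + (0) - (sin(2*θ))) = -sin(2*θ)/2
Γ^φ_{θ φ} = (1/2) g^{φφ} (∂_θ g_{φφ} + ∂_φ g_{φθ} - ∂_φ g_{θφ}) = (1/2)(1/sin(θ)^2)((sin(2*θ)) + (0) - (0)) = 1/tan(θ)
All other Christoffel symbols are zero.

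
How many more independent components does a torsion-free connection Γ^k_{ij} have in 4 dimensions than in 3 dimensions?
Independent components in n dimensions: n × n(n+1)/2 = n^2(n+1)/2.
4D: 4 × 10 = 40
3D: 3 × 6 = 18
Difference = 40 - 18 = 22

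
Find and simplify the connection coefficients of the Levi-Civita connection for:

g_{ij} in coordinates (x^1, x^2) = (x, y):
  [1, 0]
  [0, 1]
Using Γ^k_{ij} = (1/2) g^{km} (∂_i g_{mj} + ∂_j g_{mi} - ∂_m g_{ij}); the metric is diagonal, so only the m = k term contributes.
Every metric component is constant, so all ∂_m g_{ij} = 0 and every Christoffel symbol vanishes.
All Christoffel symbols are zero.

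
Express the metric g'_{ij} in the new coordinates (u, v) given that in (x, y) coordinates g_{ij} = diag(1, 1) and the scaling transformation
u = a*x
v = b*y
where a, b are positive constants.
Invert the transformation: x = u/a, y = v/b
g'_{ij} = (∂x^k/∂x'^i)(∂x^l/∂x'^j) g_{kl}; with g_{kl} = δ_{kl} this is Σ_k (∂x^k/∂x'^i)(∂x^k/∂x'^j).
Jacobian: ∂x/∂u = 1/a, ∂x/∂v = 0, ∂y/∂u = 0, ∂y/∂v = 1/b
g'_{uu} = (1/a)(1/a) + (0)(0) = 1/a^2
g'_{uv} = (1/a)(0) + (0)(1/b) = 0
g'_{vv} = (0)(0) + (1/b)(1/b) = 1/b^2
g'_{ij} = diag(1/a^2, 1/b^2)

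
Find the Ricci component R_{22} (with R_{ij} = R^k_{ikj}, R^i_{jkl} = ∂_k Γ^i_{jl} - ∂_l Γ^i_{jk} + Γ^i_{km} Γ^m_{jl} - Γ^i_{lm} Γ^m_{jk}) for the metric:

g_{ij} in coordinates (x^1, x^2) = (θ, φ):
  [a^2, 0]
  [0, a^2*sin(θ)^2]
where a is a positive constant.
Non-zero Christoffel symbols (Γ^k_{ij} = Γ^k_{ji}):
Γ^θ_{φ φ} = -sin(2*θ)/2
Γ^φ_{θ φ} = 1/tan(θ)
R^θ_{φ θ φ} = ∂_θ Γ^θ_{φ φ} - ∂_φ Γ^θ_{φ θ} + Γ^θ_{θ m} Γ^m_{φ φ} - Γ^θ_{φ m} Γ^m_{φ θ}
  = (-cos(2*θ)) - (0) + (0) - (-cos(θ)^2) = sin(θ)^2
R^φ_{φ φ φ} = 0 (a repeated index in an antisymmetric pair)
R_{φφ} = R^θ_{φ θ φ} + R^φ_{φ φ φ} = (sin(θ)^2) + (0) = sin(θ)^2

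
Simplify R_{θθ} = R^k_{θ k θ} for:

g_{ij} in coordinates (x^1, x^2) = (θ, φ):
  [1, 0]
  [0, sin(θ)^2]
Non-zero Christoffel symbols (Γ^k_{ij} = Γ^k_{ji}):
Γ^θ_{φ φ} = -sin(2*θ)/2
Γ^φ_{θ φ} = 1/tan(θ)
R^θ_{θ θ θ} = 0 (a repeated index in an antisymmetric pair)
R^φ_{θ φ θ} = ∂_φ Γ^φ_{θ θ} - ∂_θ Γ^φ_{θ φ} + Γ^φ_{φ m} Γ^m_{θ θ} - Γ^φ_{θ m} Γ^m_{θ φ}
  = (0) - (-1/sin(θ)^2) + (0) - (1/tan(θ)^2) = 1
R_{θθ} = R^θ_{θ θ θ} + R^φ_{θ φ θ} = (0) + (1) = 1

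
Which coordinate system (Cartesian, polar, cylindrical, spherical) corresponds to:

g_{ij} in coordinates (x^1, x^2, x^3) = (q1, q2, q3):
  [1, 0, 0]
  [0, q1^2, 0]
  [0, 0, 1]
The line element ds^2 = dq1^2 + q1^2 dq2^2 + dq3^2 is dr^2 + r^2 dθ^2 + dz^2 with q1 = r, q2 = θ, q3 = z.
cylindrical coordinates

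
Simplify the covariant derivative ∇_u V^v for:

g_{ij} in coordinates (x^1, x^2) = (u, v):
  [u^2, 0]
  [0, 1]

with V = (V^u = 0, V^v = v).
Non-zero Christoffel symbols:
Γ^u_{u u} = 1/u
∇_u V^v = ∂_u V^v + Γ^v_{u j} V^j
  = (0) + (0)(0) + (0)(v)
  = 0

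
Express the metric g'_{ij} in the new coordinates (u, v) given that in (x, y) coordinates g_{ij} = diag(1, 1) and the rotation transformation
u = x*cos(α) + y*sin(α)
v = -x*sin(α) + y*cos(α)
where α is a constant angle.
Invert the transformation: x = u*cos(α) - v*sin(α), y = u*sin(α) + v*cos(α)
g'_{ij} = (∂x^k/∂x'^i)(∂x^l/∂x'^j) g_{kl}; with g_{kl} = δ_{kl} this is Σ_k (∂x^k/∂x'^i)(∂x^k/∂x'^j).
Jacobian: ∂x/∂u = cos(α), ∂x/∂v = -sin(α), ∂y/∂u = sin(α), ∂y/∂v = cos(α)
g'_{uu} = (cos(α))(cos(α)) + (sin(α))(sin(α)) = 1
g'_{uv} = (cos(α))(-sin(α)) + (sin(α))(cos(α)) = 0
g'_{vv} = (-sin(α))(-sin(α)) + (cos(α))(cos(α)) = 1
g'_{ij} = diag(1, 1)
The Euclidean metric is invariant under rotations.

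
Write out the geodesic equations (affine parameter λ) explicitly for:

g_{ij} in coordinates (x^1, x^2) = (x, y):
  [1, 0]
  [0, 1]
Geodesic equation: d^2x^k/dλ^2 + Γ^k_{ij} (dx^i/dλ)(dx^j/dλ) = 0.
All Christoffel symbols vanish, so the geodesics are straight lines:
d^2x/dλ^2 = 0
d^2y/dλ^2 = 0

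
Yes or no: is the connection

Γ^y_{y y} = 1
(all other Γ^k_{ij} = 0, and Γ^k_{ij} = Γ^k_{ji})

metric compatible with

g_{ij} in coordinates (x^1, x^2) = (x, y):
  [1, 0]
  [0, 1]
Using ∇_k g_{ij} = ∂_k g_{ij} - Γ^m_{ki} g_{mj} - Γ^m_{kj} g_{im}:
∇_y g_{yy} = (0) - (1) - (1) = -2 ≠ 0
So the connection is not metric compatible (it is not the Levi-Civita connection).
No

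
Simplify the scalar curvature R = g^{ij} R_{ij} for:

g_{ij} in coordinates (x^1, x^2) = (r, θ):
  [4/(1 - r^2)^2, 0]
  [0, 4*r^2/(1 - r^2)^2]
Non-zero Christoffel symbols (Γ^k_{ij} = Γ^k_{ji}):
Γ^r_{r r} = 2*r/(1 - r^2)
Γ^r_{θ θ} = (r^3 + r)/(r^2 - 1)
Γ^θ_{r θ} = (-r^2 - 1)/(r^3 - r)
Ricci tensor (R_{ij} = R^k_{ikj}): R_{rr} = -4/(r^2 - 1)^2, R_{rθ} = 0, R_{θθ} = -4*r^2/(r^2 - 1)^2
Inverse metric: g^{rr} = (1 - r^2)^2/4, g^{θθ} = (1 - r^2)^2/(4*r^2)
R = g^{ij} R_{ij} = ((1 - r^2)^2/4)(-4/(r^2 - 1)^2) + ((1 - r^2)^2/(4*r^2))(-4*r^2/(r^2 - 1)^2) = -2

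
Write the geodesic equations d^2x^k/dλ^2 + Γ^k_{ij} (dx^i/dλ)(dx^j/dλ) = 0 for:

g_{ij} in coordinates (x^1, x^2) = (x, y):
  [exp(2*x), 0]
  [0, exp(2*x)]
Geodesic equation: d^2x^k/dλ^2 + Γ^k_{ij} (dx^i/dλ)(dx^j/dλ) = 0.
Non-zero Christoffel symbols:
Γ^x_{x x} = 1
Γ^x_{y y} = -1
Γ^y_{x y} = 1
Substituting (the symmetric pair Γ^k_{ij}, Γ^k_{ji} combines into a factor 2):
d^2x/dλ^2 + (dx/dλ)^2 - (dy/dλ)^2 = 0
d^2y/dλ^2 + 2 (dx/dλ)(dy/dλ) = 0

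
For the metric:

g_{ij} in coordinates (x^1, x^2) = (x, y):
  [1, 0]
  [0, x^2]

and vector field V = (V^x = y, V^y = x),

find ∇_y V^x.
Non-zero Christoffel symbols:
Γ^x_{y y} = -x
Γ^y_{x y} = 1/x
∇_y V^x = ∂_y V^x + Γ^x_{y j} V^j
  = (1) + (0)(y) + (-x)(x)
  = 1 - x^2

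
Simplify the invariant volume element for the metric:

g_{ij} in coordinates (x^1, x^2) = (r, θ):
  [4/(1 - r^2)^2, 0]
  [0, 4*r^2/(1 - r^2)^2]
det(g) = 16*r^2/(1 - r^2)^4
√|det(g)| = 4*r/(r^2 - 1)^2
Volume element: dV = 4*r/(r^2 - 1)^2 dr dθ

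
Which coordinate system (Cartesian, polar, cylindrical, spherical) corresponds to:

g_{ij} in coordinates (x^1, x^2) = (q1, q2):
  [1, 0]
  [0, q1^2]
The line element ds^2 = dq1^2 + q1^2 dq2^2 is dr^2 + r^2 dθ^2 with q1 = r, q2 = θ.
polar coordinates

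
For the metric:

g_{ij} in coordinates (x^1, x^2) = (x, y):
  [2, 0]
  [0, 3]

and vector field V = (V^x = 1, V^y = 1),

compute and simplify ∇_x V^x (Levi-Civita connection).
All Christoffel symbols are zero.
∇_x V^x = ∂_x V^x + Γ^x_{x j} V^j
  = (0) + (0)(1) + (0)(1)
  = 0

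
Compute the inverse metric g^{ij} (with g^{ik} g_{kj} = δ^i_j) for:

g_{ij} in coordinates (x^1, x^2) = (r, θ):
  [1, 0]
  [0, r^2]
The metric is diagonal, so g^{ij} is diagonal with entries 1/g_{ii}: diag(1, 1/(r^2)).
g^{ij}:
  [1, 0]
  [0, 1/r^2]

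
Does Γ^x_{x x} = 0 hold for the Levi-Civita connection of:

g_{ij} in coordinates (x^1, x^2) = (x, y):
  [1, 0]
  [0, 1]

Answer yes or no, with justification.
Γ^x_{x x} = (1/2) g^{xx} (∂_x g_{xx} + ∂_x g_{xx} - ∂_x g_{xx}) = (1/2)(1)((0) + (0) - (0)) = 0
This equals the proposed value 0.
Yes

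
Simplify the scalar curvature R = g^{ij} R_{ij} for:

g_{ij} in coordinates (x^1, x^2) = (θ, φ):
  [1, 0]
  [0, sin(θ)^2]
Non-zero Christoffel symbols (Γ^k_{ij} = Γ^k_{ji}):
Γ^θ_{φ φ} = -sin(2*θ)/2
Γ^φ_{θ φ} = 1/tan(θ)
Ricci tensor (R_{ij} = R^k_{ikj}): R_{θθ} = 1, R_{θφ} = 0, R_{φφ} = sin(θ)^2
Inverse metric: g^{θθ} = 1, g^{φφ} = 1/sin(θ)^2
R = g^{ij} R_{ij} = (1)(1) + (1/sin(θ)^2)(sin(θ)^2) = 2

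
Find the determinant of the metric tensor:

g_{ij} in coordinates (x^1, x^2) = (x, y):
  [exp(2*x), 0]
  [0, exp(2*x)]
For a 2×2 metric: det(g) = g_{11}·g_{22} - g_{12}·g_{21}
= (exp(2*x))·(exp(2*x)) - (0)·(0)
= exp(4*x) - 0
det(g) = exp(4*x)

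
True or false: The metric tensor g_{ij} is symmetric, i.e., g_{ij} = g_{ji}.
By definition the metric is a symmetric bilinear form, g_{ij} = g_{ji}.
True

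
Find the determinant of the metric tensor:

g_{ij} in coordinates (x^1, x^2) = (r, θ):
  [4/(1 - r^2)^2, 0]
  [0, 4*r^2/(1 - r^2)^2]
For a 2×2 metric: det(g) = g_{11}·g_{22} - g_{12}·g_{21}
= (4/(1 - r^2)^2)·(4*r^2/(1 - r^2)^2) - (0)·(0)
= 16*r^2/(1 - r^2)^4 - 0
det(g) = 16*r^2/(1 - r^2)^4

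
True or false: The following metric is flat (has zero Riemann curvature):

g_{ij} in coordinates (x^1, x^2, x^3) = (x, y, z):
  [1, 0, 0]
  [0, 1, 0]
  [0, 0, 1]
All metric components are constant, so every Christoffel symbol vanishes and R^i_{jkl} = 0.
True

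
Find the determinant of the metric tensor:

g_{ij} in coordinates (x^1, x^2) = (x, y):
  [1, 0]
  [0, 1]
For a 2×2 metric: det(g) = g_{11}·g_{22} - g_{12}·g_{21}
= (1)·(1) - (0)·(0)
= 1 - 0
det(g) = 1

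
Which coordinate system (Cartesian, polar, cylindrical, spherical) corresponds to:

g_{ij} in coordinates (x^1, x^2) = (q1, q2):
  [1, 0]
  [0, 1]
All components are constant and the metric is the identity, i.e. orthonormal rectilinear coordinates.
Cartesian (2D) coordinates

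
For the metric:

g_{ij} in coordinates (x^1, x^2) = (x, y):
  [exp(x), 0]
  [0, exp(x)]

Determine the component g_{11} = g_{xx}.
With x^1 = x, x^2 = y, g_{11} = g_{xx} is the row-1, column-1 entry of the matrix.
g_{11} = exp(x)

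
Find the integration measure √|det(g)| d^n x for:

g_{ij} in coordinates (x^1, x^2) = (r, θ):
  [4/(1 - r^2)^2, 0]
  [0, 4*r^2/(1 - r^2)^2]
det(g) = 16*r^2/(1 - r^2)^4
√|det(g)| = 4*r/(r^2 - 1)^2
Volume element: dV = 4*r/(r^2 - 1)^2 dr dθ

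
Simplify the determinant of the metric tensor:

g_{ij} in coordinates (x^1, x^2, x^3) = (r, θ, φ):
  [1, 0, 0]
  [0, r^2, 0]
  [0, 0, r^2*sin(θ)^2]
Diagonal metric: det(g) = g_{11}·g_{22}·g_{33}
= (1)·(r^2)·(r^2*sin(θ)^2)
det(g) = r^4*sin(θ)^2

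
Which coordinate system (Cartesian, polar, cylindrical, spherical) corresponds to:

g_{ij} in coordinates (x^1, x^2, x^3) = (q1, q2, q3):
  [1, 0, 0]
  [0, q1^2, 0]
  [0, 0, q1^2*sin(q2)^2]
The line element ds^2 = dq1^2 + q1^2 dq2^2 + q1^2 sin(q2)^2 dq3^2 is dr^2 + r^2 dθ^2 + r^2 sin(θ)^2 dφ^2 with q1 = r, q2 = θ, q3 = φ.
spherical coordinates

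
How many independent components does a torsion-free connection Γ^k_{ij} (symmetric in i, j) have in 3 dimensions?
Γ^k_{ij} has n choices for the upper index and n(n+1)/2 independent symmetric lower index pairs.
Total = 3 × 3×4/2 = 3 × 6 = 18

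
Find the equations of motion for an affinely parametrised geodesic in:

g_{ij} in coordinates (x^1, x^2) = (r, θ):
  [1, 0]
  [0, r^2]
Geodesic equation: d^2x^k/dλ^2 + Γ^k_{ij} (dx^i/dλ)(dx^j/dλ) = 0.
Non-zero Christoffel symbols:
Γ^r_{θ θ} = -r
Γ^θ_{r θ} = 1/r
Substituting (the symmetric pair Γ^k_{ij}, Γ^k_{ji} combines into a factor 2):
d^2r/dλ^2 - r (dθ/dλ)^2 = 0
d^2θ/dλ^2 + (2/r) (dr/dλ)(dθ/dλ) = 0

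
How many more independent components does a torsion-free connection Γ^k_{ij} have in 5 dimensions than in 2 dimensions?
Independent components in n dimensions: n × n(n+1)/2 = n^2(n+1)/2.
5D: 5 × 15 = 75
2D: 2 × 3 = 6
Difference = 75 - 6 = 69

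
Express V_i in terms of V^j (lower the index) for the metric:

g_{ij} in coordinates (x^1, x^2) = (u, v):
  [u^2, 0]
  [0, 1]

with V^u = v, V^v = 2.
V_i = g_{ij} V^j:
V_u = (u^2)(v) + (0)(2) = u^2*v
V_v = (0)(v) + (1)(2) = 2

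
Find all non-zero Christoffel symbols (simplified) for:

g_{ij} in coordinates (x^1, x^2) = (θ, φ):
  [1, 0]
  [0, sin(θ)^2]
Using Γ^k_{ij} = (1/2) g^{km} (∂_i g_{mj} + ∂_j g_{mi} - ∂_m g_{ij}); the metric is diagonal, so only the m = k term contributes.
Non-zero symbols (using the symmetry Γ^k_{ij} = Γ^k_{ji}):
Γ^θ_{φ φ} = (1/2) g^{θθ} (∂_φ g_{θφ} + ∂_φ g_{θφ} - ∂_θ g_{φφ}) = (1/2)(1)((0) + (0) - (sin(2*θ))) = -sin(2*θ)/2
Γ^φ_{θ φ} = (1/2) g^{φφ} (∂_θ g_{φφ} + ∂_φ g_{φθ} - ∂_φ g_{θφ}) = (1/2)(1/sin(θ)^2)((sin(2*θ)) + (0) - (0)) = 1/tan(θ)
All other Christoffel symbols are zero.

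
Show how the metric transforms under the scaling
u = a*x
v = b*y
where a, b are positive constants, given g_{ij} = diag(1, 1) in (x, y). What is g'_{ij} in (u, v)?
Invert the transformation: x = u/a, y = v/b
g'_{ij} = (∂x^k/∂x'^i)(∂x^l/∂x'^j) g_{kl}; with g_{kl} = δ_{kl} this is Σ_k (∂x^k/∂x'^i)(∂x^k/∂x'^j).
Jacobian: ∂x/∂u = 1/a, ∂x/∂v = 0, ∂y/∂u = 0, ∂y/∂v = 1/b
g'_{uu} = (1/a)(1/a) + (0)(0) = 1/a^2
g'_{uv} = (1/a)(0) + (0)(1/b) = 0
g'_{vv} = (0)(0) + (1/b)(1/b) = 1/b^2
g'_{ij} = diag(1/a^2, 1/b^2)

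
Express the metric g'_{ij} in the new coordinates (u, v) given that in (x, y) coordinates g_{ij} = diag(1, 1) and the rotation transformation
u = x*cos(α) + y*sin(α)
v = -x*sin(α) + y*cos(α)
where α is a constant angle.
Invert the transformation: x = u*cos(α) - v*sin(α), y = u*sin(α) + v*cos(α)
g'_{ij} = (∂x^k/∂x'^i)(∂x^l/∂x'^j) g_{kl}; with g_{kl} = δ_{kl} this is Σ_k (∂x^k/∂x'^i)(∂x^k/∂x'^j).
Jacobian: ∂x/∂u = cos(α), ∂x/∂v = -sin(α), ∂y/∂u = sin(α), ∂y/∂v = cos(α)
g'_{uu} = (cos(α))(cos(α)) + (sin(α))(sin(α)) = 1
g'_{uv} = (cos(α))(-sin(α)) + (sin(α))(cos(α)) = 0
g'_{vv} = (-sin(α))(-sin(α)) + (cos(α))(cos(α)) = 1
g'_{ij} = diag(1, 1)
The Euclidean metric is invariant under rotations.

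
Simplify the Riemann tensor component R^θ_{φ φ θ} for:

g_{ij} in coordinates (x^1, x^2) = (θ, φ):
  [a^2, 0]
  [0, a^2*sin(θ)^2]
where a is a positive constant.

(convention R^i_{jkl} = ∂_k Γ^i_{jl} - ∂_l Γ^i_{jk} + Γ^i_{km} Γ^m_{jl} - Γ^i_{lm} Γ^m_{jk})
Non-zero Christoffel symbols (Γ^k_{ij} = Γ^k_{ji}):
Γ^θ_{φ φ} = -sin(2*θ)/2
Γ^φ_{θ φ} = 1/tan(θ)
R^θ_{φ φ θ} = ∂_φ Γ^θ_{φ θ} - ∂_θ Γ^θ_{φ φ} + Γ^θ_{φ m} Γ^m_{φ θ} - Γ^θ_{θ m} Γ^m_{φ φ}
  = (0) - (-cos(2*θ)) + (-cos(θ)^2) - (0) = -sin(θ)^2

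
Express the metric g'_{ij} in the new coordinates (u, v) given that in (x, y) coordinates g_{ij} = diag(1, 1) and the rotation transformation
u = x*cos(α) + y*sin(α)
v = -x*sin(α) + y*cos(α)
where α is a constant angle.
Invert the transformation: x = u*cos(α) - v*sin(α), y = u*sin(α) + v*cos(α)
g'_{ij} = (∂x^k/∂x'^i)(∂x^l/∂x'^j) g_{kl}; with g_{kl} = δ_{kl} this is Σ_k (∂x^k/∂x'^i)(∂x^k/∂x'^j).
Jacobian: ∂x/∂u = cos(α), ∂x/∂v = -sin(α), ∂y/∂u = sin(α), ∂y/∂v = cos(α)
g'_{uu} = (cos(α))(cos(α)) + (sin(α))(sin(α)) = 1
g'_{uv} = (cos(α))(-sin(α)) + (sin(α))(cos(α)) = 0
g'_{vv} = (-sin(α))(-sin(α)) + (cos(α))(cos(α)) = 1
g'_{ij} = diag(1, 1)
The Euclidean metric is invariant under rotations.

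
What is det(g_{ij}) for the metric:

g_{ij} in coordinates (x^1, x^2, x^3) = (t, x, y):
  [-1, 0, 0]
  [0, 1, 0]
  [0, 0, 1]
Diagonal metric: det(g) = g_{11}·g_{22}·g_{33}
= (-1)·(1)·(1)
det(g) = -1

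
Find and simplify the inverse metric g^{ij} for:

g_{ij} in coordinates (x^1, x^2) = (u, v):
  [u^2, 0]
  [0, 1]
The metric is diagonal, so g^{ij} is diagonal with entries 1/g_{ii}: diag(1/(u^2), 1).
g^{ij}:
  [1/u^2, 0]
  [0, 1]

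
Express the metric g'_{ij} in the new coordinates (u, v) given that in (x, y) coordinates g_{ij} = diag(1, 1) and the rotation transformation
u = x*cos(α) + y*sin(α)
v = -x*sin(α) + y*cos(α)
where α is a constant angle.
Invert the transformation: x = u*cos(α) - v*sin(α), y = u*sin(α) + v*cos(α)
g'_{ij} = (∂x^k/∂x'^i)(∂x^l/∂x'^j) g_{kl}; with g_{kl} = δ_{kl} this is Σ_k (∂x^k/∂x'^i)(∂x^k/∂x'^j).
Jacobian: ∂x/∂u = cos(α), ∂x/∂v = -sin(α), ∂y/∂u = sin(α), ∂y/∂v = cos(α)
g'_{uu} = (cos(α))(cos(α)) + (sin(α))(sin(α)) = 1
g'_{uv} = (cos(α))(-sin(α)) + (sin(α))(cos(α)) = 0
g'_{vv} = (-sin(α))(-sin(α)) + (cos(α))(cos(α)) = 1
g'_{ij} = diag(1, 1)
The Euclidean metric is invariant under rotations.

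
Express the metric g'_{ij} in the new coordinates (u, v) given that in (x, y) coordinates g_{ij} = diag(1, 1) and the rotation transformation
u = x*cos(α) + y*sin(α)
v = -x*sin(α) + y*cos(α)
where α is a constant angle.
Invert the transformation: x = u*cos(α) - v*sin(α), y = u*sin(α) + v*cos(α)
g'_{ij} = (∂x^k/∂x'^i)(∂x^l/∂x'^j) g_{kl}; with g_{kl} = δ_{kl} this is Σ_k (∂x^k/∂x'^i)(∂x^k/∂x'^j).
Jacobian: ∂x/∂u = cos(α), ∂x/∂v = -sin(α), ∂y/∂u = sin(α), ∂y/∂v = cos(α)
g'_{uu} = (cos(α))(cos(α)) + (sin(α))(sin(α)) = 1
g'_{uv} = (cos(α))(-sin(α)) + (sin(α))(cos(α)) = 0
g'_{vv} = (-sin(α))(-sin(α)) + (cos(α))(cos(α)) = 1
g'_{ij} = diag(1, 1)
The Euclidean metric is invariant under rotations.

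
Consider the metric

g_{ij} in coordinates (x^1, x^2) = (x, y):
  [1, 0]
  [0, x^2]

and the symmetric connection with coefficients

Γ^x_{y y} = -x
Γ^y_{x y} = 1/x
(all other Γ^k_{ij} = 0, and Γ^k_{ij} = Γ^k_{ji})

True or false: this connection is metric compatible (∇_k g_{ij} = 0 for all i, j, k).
Using ∇_k g_{ij} = ∂_k g_{ij} - Γ^m_{ki} g_{mj} - Γ^m_{kj} g_{im}:
e.g. ∇_x g_{yy} = (2*x) - (x) - (x) = 0
Every component ∇_k g_{ij} vanishes: the connection is metric compatible.
True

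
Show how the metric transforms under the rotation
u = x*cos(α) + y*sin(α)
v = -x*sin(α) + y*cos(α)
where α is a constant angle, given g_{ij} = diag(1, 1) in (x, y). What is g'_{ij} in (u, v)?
Invert the transformation: x = u*cos(α) - v*sin(α), y = u*sin(α) + v*cos(α)
g'_{ij} = (∂x^k/∂x'^i)(∂x^l/∂x'^j) g_{kl}; with g_{kl} = δ_{kl} this is Σ_k (∂x^k/∂x'^i)(∂x^k/∂x'^j).
Jacobian: ∂x/∂u = cos(α), ∂x/∂v = -sin(α), ∂y/∂u = sin(α), ∂y/∂v = cos(α)
g'_{uu} = (cos(α))(cos(α)) + (sin(α))(sin(α)) = 1
g'_{uv} = (cos(α))(-sin(α)) + (sin(α))(cos(α)) = 0
g'_{vv} = (-sin(α))(-sin(α)) + (cos(α))(cos(α)) = 1
g'_{ij} = diag(1, 1)
The Euclidean metric is invariant under rotations.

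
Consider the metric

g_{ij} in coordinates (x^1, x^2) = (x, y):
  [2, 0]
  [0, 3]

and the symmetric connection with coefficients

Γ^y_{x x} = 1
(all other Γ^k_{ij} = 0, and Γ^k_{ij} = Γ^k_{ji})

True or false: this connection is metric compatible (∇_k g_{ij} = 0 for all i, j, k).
Using ∇_k g_{ij} = ∂_k g_{ij} - Γ^m_{ki} g_{mj} - Γ^m_{kj} g_{im}:
∇_x g_{xy} = (0) - (3) - (0) = -3 ≠ 0
So the connection is not metric compatible (it is not the Levi-Civita connection).
False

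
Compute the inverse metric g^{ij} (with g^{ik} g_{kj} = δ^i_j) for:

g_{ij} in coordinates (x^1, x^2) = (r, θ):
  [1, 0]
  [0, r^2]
The metric is diagonal, so g^{ij} is diagonal with entries 1/g_{ii}: diag(1, 1/(r^2)).
g^{ij}:
  [1, 0]
  [0, 1/r^2]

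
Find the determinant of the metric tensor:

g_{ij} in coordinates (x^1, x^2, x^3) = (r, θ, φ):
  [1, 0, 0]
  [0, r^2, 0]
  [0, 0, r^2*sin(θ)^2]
Diagonal metric: det(g) = g_{11}·g_{22}·g_{33}
= (1)·(r^2)·(r^2*sin(θ)^2)
det(g) = r^4*sin(θ)^2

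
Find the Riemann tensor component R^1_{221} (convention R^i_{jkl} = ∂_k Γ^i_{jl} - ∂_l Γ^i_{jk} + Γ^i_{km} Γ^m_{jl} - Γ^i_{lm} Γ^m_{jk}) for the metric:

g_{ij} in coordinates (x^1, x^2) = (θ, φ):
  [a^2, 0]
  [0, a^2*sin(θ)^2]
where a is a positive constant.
Non-zero Christoffel symbols (Γ^k_{ij} = Γ^k_{ji}):
Γ^θ_{φ φ} = -sin(2*θ)/2
Γ^φ_{θ φ} = 1/tan(θ)
R^θ_{φ φ θ} = ∂_φ Γ^θ_{φ θ} - ∂_θ Γ^θ_{φ φ} + Γ^θ_{φ m} Γ^m_{φ θ} - Γ^θ_{θ m} Γ^m_{φ φ}
  = (0) - (-cos(2*θ)) + (-cos(θ)^2) - (0) = -sin(θ)^2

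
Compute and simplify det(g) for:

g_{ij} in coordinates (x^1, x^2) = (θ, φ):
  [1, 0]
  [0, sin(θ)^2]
For a 2×2 metric: det(g) = g_{11}·g_{22} - g_{12}·g_{21}
= (1)·(sin(θ)^2) - (0)·(0)
= sin(θ)^2 - 0
det(g) = sin(θ)^2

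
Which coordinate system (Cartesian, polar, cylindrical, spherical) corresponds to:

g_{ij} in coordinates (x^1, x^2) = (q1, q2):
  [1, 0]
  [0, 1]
All components are constant and the metric is the identity, i.e. orthonormal rectilinear coordinates.
Cartesian (2D) coordinates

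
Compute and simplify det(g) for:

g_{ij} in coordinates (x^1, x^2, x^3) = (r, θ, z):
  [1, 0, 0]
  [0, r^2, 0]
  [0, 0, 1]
Diagonal metric: det(g) = g_{11}·g_{22}·g_{33}
= (1)·(r^2)·(1)
det(g) = r^2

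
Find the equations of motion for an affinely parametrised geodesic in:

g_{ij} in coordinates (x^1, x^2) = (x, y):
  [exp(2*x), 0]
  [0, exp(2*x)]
Geodesic equation: d^2x^k/dλ^2 + Γ^k_{ij} (dx^i/dλ)(dx^j/dλ) = 0.
Non-zero Christoffel symbols:
Γ^x_{x x} = 1
Γ^x_{y y} = -1
Γ^y_{x y} = 1
Substituting (the symmetric pair Γ^k_{ij}, Γ^k_{ji} combines into a factor 2):
d^2x/dλ^2 + (dx/dλ)^2 - (dy/dλ)^2 = 0
d^2y/dλ^2 + 2 (dx/dλ)(dy/dλ) = 0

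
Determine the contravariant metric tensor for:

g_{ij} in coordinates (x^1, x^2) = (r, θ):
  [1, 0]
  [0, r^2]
The metric is diagonal, so g^{ij} is diagonal with entries 1/g_{ii}: diag(1, 1/(r^2)).
g^{ij}:
  [1, 0]
  [0, 1/r^2]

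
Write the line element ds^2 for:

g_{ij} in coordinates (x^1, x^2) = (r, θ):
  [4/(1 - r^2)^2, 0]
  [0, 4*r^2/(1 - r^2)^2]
ds^2 = g_{ij} dx^i dx^j; only the non-zero components contribute.
ds^2 = (4/(1 - r^2)^2) dr^2 + (4*r^2/(1 - r^2)^2) dθ^2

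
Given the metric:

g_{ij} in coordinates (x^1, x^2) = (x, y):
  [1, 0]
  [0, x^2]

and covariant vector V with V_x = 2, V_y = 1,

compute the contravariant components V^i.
Inverse metric (diagonal): g^{xx} = 1, g^{yy} = 1/x^2
V^i = g^{ij} V_j:
V^x = (1)(2) + (0)(1) = 2
V^y = (0)(2) + (1/x^2)(1) = 1/x^2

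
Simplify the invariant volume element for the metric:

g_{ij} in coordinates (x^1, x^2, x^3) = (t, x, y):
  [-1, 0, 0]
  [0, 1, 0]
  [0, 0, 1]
det(g) = -1
√|det(g)| = 1
Volume element: dV = 1 dt dx dy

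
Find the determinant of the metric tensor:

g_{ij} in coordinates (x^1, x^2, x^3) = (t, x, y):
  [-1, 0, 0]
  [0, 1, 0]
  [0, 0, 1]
Diagonal metric: det(g) = g_{11}·g_{22}·g_{33}
= (-1)·(1)·(1)
det(g) = -1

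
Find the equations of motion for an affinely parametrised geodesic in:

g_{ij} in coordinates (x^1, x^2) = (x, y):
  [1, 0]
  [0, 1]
Geodesic equation: d^2x^k/dλ^2 + Γ^k_{ij} (dx^i/dλ)(dx^j/dλ) = 0.
All Christoffel symbols vanish, so the geodesics are straight lines:
d^2x/dλ^2 = 0
d^2y/dλ^2 = 0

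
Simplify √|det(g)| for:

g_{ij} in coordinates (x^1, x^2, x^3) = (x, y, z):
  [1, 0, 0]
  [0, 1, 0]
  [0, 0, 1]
det(g) = 1
√|det(g)| = 1
Volume element: dV = 1 dx dy dz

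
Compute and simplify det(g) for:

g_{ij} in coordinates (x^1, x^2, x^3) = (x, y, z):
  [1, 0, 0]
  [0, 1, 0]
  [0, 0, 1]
Diagonal metric: det(g) = g_{11}·g_{22}·g_{33}
= (1)·(1)·(1)
det(g) = 1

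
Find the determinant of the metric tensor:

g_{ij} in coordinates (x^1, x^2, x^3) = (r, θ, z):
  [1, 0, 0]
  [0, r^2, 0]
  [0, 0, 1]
Diagonal metric: det(g) = g_{11}·g_{22}·g_{33}
= (1)·(r^2)·(1)
det(g) = r^2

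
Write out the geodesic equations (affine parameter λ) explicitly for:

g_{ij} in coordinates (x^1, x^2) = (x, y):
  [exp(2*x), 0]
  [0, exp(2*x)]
Geodesic equation: d^2x^k/dλ^2 + Γ^k_{ij} (dx^i/dλ)(dx^j/dλ) = 0.
Non-zero Christoffel symbols:
Γ^x_{x x} = 1
Γ^x_{y y} = -1
Γ^y_{x y} = 1
Substituting (the symmetric pair Γ^k_{ij}, Γ^k_{ji} combines into a factor 2):
d^2x/dλ^2 + (dx/dλ)^2 - (dy/dλ)^2 = 0
d^2y/dλ^2 + 2 (dx/dλ)(dy/dλ) = 0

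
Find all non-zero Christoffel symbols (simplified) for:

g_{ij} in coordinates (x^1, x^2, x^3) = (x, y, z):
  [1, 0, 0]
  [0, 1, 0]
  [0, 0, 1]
Using Γ^k_{ij} = (1/2) g^{km} (∂_i g_{mj} + ∂_j g_{mi} - ∂_m g_{ij}); the metric is diagonal, so only the m = k term contributes.
Every metric component is constant, so all ∂_m g_{ij} = 0 and every Christoffel symbol vanishes.
All Christoffel symbols are zero.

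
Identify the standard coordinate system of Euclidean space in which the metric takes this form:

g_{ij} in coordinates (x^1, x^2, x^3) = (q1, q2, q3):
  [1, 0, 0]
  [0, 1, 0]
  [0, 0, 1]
All components are constant and the metric is the identity, i.e. orthonormal rectilinear coordinates.
Cartesian (3D) coordinates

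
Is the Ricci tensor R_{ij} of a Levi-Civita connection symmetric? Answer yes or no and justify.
R_{ij} = R^k_{ikj}; the pair symmetry R_{kilj} = R_{ljki} gives R_{ij} = R_{ji}.
Yes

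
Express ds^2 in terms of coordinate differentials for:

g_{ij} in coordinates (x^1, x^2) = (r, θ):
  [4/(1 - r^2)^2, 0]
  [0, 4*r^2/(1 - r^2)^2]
ds^2 = g_{ij} dx^i dx^j; only the non-zero components contribute.
ds^2 = (4/(1 - r^2)^2) dr^2 + (4*r^2/(1 - r^2)^2) dθ^2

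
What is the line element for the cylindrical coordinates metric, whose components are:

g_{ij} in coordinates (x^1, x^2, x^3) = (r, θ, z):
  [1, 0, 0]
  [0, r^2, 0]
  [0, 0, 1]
ds^2 = g_{ij} dx^i dx^j; only the non-zero components contribute.
ds^2 = dr^2 + r^2 dθ^2 + dz^2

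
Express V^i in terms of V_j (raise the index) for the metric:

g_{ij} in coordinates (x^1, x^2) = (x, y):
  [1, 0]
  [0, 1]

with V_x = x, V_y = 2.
Inverse metric (diagonal): g^{xx} = 1, g^{yy} = 1
V^i = g^{ij} V_j:
V^x = (1)(x) + (0)(2) = x
V^y = (0)(x) + (1)(2) = 2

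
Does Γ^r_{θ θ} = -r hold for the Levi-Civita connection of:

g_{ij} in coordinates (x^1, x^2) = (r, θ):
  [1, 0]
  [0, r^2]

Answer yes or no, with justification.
Γ^r_{θ θ} = (1/2) g^{rr} (∂_θ g_{rθ} + ∂_θ g_{rθ} - ∂_r g_{θθ}) = (1/2)(1)((0) + (0) - (2*r)) = -r
This equals the proposed value -r.
Yes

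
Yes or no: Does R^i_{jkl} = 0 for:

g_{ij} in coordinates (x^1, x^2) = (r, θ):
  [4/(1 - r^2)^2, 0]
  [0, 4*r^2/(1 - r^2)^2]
Non-zero Christoffel symbols:
Γ^r_{r r} = 2*r/(1 - r^2)
Γ^r_{θ θ} = (r^3 + r)/(r^2 - 1)
Γ^θ_{r θ} = (-r^2 - 1)/(r^3 - r)
Ricci tensor: R_{rr} = -4/(r^2 - 1)^2, R_{rθ} = 0, R_{θθ} = -4*r^2/(r^2 - 1)^2
The Ricci tensor is non-zero, so the Riemann tensor is non-zero: not flat.
No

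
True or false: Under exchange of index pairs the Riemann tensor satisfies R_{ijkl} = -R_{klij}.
The pair-exchange symmetry has a plus sign: R_{ijkl} = +R_{klij}.
False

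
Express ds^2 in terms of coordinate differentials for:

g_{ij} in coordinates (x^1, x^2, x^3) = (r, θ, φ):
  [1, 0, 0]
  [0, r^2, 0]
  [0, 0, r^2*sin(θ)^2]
ds^2 = g_{ij} dx^i dx^j; only the non-zero components contribute.
ds^2 = dr^2 + r^2 dθ^2 + r^2*sin(θ)^2 dφ^2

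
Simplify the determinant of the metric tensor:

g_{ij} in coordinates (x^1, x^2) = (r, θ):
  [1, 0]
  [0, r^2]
For a 2×2 metric: det(g) = g_{11}·g_{22} - g_{12}·g_{21}
= (1)·(r^2) - (0)·(0)
= r^2 - 0
det(g) = r^2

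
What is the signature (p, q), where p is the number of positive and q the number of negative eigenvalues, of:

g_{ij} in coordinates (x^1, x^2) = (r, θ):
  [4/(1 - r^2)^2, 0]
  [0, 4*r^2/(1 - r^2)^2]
The metric is diagonal, so its eigenvalues are the diagonal entries: 4/(1 - r^2)^2, 4*r^2/(1 - r^2)^2 (at a generic point, where coordinate-dependent entries are positive).
2 positive, 0 negative.
(2, 0) - Riemannian (positive definite)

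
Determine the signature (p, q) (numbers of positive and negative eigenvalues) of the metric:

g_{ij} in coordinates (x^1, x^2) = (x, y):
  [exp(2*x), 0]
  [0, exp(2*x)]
The metric is diagonal, so its eigenvalues are the diagonal entries: exp(2*x), exp(2*x) (at a generic point, where coordinate-dependent entries are positive).
2 positive, 0 negative.
(2, 0) - Riemannian (positive definite)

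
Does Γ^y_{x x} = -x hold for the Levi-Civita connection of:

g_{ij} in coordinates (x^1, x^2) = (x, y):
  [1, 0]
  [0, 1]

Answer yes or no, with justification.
Γ^y_{x x} = (1/2) g^{yy} (∂_x g_{yx} + ∂_x g_{yx} - ∂_y g_{xx}) = (1/2)(1)((0) + (0) - (0)) = 0
This differs from the proposed value -x.
No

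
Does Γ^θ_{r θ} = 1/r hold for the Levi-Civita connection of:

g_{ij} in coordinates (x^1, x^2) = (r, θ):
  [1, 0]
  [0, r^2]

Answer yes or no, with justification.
Γ^θ_{r θ} = (1/2) g^{θθ} (∂_r g_{θθ} + ∂_θ g_{θr} - ∂_θ g_{rθ}) = (1/2)(1/r^2)((2*r) + (0) - (0)) = 1/r
This equals the proposed value 1/r.
Yes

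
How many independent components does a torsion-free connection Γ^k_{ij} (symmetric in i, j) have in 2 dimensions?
Γ^k_{ij} has n choices for the upper index and n(n+1)/2 independent symmetric lower index pairs.
Total = 2 × 2×3/2 = 2 × 3 = 6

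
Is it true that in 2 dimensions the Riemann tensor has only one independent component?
The number of independent components is n^2(n^2-1)/12 = 4·3/12 = 1 for n = 2 (e.g. R_{1212}).
Yes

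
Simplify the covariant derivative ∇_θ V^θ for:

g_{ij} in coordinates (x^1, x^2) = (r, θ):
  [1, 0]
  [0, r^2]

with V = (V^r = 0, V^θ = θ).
Non-zero Christoffel symbols:
Γ^r_{θ θ} = -r
Γ^θ_{r θ} = 1/r
∇_θ V^θ = ∂_θ V^θ + Γ^θ_{θ j} V^j
  = (1) + (1/r)(0) + (0)(θ)
  = 1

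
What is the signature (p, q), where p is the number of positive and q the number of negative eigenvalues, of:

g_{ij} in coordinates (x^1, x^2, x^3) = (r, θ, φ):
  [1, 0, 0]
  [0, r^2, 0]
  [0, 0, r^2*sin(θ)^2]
The metric is diagonal, so its eigenvalues are the diagonal entries: 1, r^2, r^2*sin(θ)^2 (at a generic point, where coordinate-dependent entries are positive).
3 positive, 0 negative.
(3, 0) - Riemannian (positive definite)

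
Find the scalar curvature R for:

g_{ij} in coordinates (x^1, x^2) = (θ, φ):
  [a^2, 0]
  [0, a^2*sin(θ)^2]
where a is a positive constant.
Non-zero Christoffel symbols (Γ^k_{ij} = Γ^k_{ji}):
Γ^θ_{φ φ} = -sin(2*θ)/2
Γ^φ_{θ φ} = 1/tan(θ)
Ricci tensor (R_{ij} = R^k_{ikj}): R_{θθ} = 1, R_{θφ} = 0, R_{φφ} = sin(θ)^2
Inverse metric: g^{θθ} = 1/a^2, g^{φφ} = 1/(a^2*sin(θ)^2)
R = g^{ij} R_{ij} = (1/a^2)(1) + (1/(a^2*sin(θ)^2))(sin(θ)^2) = 2/a^2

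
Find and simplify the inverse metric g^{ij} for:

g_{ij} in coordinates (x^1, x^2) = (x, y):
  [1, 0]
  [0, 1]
The metric is diagonal, so g^{ij} is diagonal with entries 1/g_{ii}: diag(1, 1).
g^{ij}:
  [1, 0]
  [0, 1]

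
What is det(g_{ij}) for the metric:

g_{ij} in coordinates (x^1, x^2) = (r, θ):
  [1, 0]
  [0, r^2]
For a 2×2 metric: det(g) = g_{11}·g_{22} - g_{12}·g_{21}
= (1)·(r^2) - (0)·(0)
= r^2 - 0
det(g) = r^2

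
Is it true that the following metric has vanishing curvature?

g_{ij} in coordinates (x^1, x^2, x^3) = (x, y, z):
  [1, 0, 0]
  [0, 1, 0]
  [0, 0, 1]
All metric components are constant, so every Christoffel symbol vanishes and R^i_{jkl} = 0.
Yes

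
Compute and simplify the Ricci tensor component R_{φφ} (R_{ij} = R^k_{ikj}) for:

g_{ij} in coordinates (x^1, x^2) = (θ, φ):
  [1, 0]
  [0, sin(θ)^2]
Non-zero Christoffel symbols (Γ^k_{ij} = Γ^k_{ji}):
Γ^θ_{φ φ} = -sin(2*θ)/2
Γ^φ_{θ φ} = 1/tan(θ)
R^θ_{φ θ φ} = ∂_θ Γ^θ_{φ φ} - ∂_φ Γ^θ_{φ θ} + Γ^θ_{θ m} Γ^m_{φ φ} - Γ^θ_{φ m} Γ^m_{φ θ}
  = (-cos(2*θ)) - (0) + (0) - (-cos(θ)^2) = sin(θ)^2
R^φ_{φ φ φ} = 0 (a repeated index in an antisymmetric pair)
R_{φφ} = R^θ_{φ θ φ} + R^φ_{φ φ φ} = (sin(θ)^2) + (0) = sin(θ)^2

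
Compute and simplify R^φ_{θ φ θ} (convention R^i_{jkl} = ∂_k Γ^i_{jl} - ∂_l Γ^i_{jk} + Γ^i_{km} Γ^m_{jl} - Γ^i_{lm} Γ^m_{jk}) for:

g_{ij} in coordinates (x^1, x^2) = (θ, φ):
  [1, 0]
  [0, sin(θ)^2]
Non-zero Christoffel symbols (Γ^k_{ij} = Γ^k_{ji}):
Γ^θ_{φ φ} = -sin(2*θ)/2
Γ^φ_{θ φ} = 1/tan(θ)
R^φ_{θ φ θ} = ∂_φ Γ^φ_{θ θ} - ∂_θ Γ^φ_{θ φ} + Γ^φ_{φ m} Γ^m_{θ θ} - Γ^φ_{θ m} Γ^m_{θ φ}
  = (0) - (-1/sin(θ)^2) + (0) - (1/tan(θ)^2) = 1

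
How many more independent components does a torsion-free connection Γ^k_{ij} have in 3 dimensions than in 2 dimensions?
Independent components in n dimensions: n × n(n+1)/2 = n^2(n+1)/2.
3D: 3 × 6 = 18
2D: 2 × 3 = 6
Difference = 18 - 6 = 12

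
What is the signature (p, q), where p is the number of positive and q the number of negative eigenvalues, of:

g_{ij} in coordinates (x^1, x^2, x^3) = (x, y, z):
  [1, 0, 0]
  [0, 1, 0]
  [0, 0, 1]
The metric is diagonal, so its eigenvalues are the diagonal entries: 1, 1, 1 (at a generic point, where coordinate-dependent entries are positive).
3 positive, 0 negative.
(3, 0) - Riemannian (positive definite)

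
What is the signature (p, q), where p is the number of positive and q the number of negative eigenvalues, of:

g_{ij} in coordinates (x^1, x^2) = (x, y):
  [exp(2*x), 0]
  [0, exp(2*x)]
The metric is diagonal, so its eigenvalues are the diagonal entries: exp(2*x), exp(2*x) (at a generic point, where coordinate-dependent entries are positive).
2 positive, 0 negative.
(2, 0) - Riemannian (positive definite)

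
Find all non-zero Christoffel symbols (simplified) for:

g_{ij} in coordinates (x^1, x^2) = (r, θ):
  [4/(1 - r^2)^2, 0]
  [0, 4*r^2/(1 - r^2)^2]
Using Γ^k_{ij} = (1/2) g^{km} (∂_i g_{mj} + ∂_j g_{mi} - ∂_m g_{ij}); the metric is diagonal, so only the m = k term contributes.
Non-zero symbols (using the symmetry Γ^k_{ij} = Γ^k_{ji}):
Γ^r_{r r} = (1/2) g^{rr} (∂_r g_{rr} + ∂_r g_{rr} - ∂_r g_{rr}) = (1/2)((1 - r^2)^2/4)((16*r/(1 - r^2)^3) + (16*r/(1 - r^2)^3) - (16*r/(1 - r^2)^3)) = 2*r/(1 - r^2)
Γ^r_{θ θ} = (1/2) g^{rr} (∂_θ g_{rθ} + ∂_θ g_{rθ} - ∂_r g_{θθ}) = (1/2)((1 - r^2)^2/4)((0) + (0) - (-8*(r^3 + r)/(r^2 - 1)^3)) = (r^3 + r)/(r^2 - 1)
Γ^θ_{r θ} = (1/2) g^{θθ} (∂_r g_{θθ} + ∂_θ g_{θr} - ∂_θ g_{rθ}) = (1/2)((1 - r^2)^2/(4*r^2))((-8*(r^3 + r)/(r^2 - 1)^3) + (0) - (0)) = (-r^2 - 1)/(r^3 - r)
All other Christoffel symbols are zero.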